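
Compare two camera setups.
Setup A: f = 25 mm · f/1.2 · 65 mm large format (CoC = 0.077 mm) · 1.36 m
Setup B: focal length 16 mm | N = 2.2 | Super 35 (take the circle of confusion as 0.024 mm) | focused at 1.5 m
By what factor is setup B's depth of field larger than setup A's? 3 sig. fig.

Setup A: H = 25²/(1.2×0.077) + 25 ≈ 6789.1 mm; DoF = Df − Dn = 1694.42 − 1135.83 ≈ 558.59 mm.
Setup B: H = 16²/(2.2×0.024) + 16 ≈ 4864.5 mm; DoF = Df − Dn = 2161.6 − 1148.5 ≈ 1013.1 mm.
Ratio = 1013.1 / 558.59 ≈ 1.81.

1.81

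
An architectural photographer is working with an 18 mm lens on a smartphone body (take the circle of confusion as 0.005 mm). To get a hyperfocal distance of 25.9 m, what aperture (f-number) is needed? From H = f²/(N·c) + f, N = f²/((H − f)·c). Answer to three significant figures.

f/2.50

Rearrange H = f²/(N·c) + f for N: N = f² / ((H − f)·c).
N = 18² / ((25900 − 18) × 0.005) = 324 / 129.4 ≈ 2.50.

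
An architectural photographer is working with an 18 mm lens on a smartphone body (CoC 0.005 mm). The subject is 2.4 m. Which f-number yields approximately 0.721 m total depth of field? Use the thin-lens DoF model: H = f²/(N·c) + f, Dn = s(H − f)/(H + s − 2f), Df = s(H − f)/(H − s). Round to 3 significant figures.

Write h = H − f = f²/(N·c). The thin-lens limits are Dn = s·h/(h + (s−f)) and Df = s·h/(h − (s−f)), so DoF = Df − Dn = 2·s·(s−f)·h / (h² − (s−f)²).
That is a quadratic in h: DoF·h² − 2·s·(s−f)·h − DoF·(s−f)² = 0 ⇒ h = (s−f)·(s + √(s² + DoF²)) / DoF = 2382 × (2400 + √(2400² + 721²)) / 721 = 2382 × (2400 + 2505.96) / 721 ≈ 16208 mm.
Then N = f²/(c·h) = 18² / (0.005 × 16208) = 324 / 81.040 ≈ 4.

f/4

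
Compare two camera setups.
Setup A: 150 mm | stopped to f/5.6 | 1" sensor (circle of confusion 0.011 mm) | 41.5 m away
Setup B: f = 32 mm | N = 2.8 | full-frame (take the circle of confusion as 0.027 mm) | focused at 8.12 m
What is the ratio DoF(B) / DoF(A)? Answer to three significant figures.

Setup A: H = 150²/(5.6×0.011) + 150 ≈ 365409.7 mm; DoF = Df − Dn = 46797.8 − 37279.7 ≈ 9518.1 mm.
Setup B: H = 32²/(2.8×0.027) + 32 ≈ 13577.0 mm; DoF = Df − Dn = 20155 − 5084 ≈ 15071 mm.
Ratio = 15071 / 9518.1 ≈ 1.58.

1.58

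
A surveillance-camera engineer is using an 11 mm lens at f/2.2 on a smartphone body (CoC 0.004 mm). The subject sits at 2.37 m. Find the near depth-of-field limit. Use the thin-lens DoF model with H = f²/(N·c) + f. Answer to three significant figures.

2.02 m

Hyperfocal distance H = f²/(N·c) + f = 11²/(2.2 × 0.004) + 11 = 121/0.0088 + 11 ≈ 13761.0 mm ≈ 13.76 m.
Near limit Dn = s·(H − f)/(H + s − 2f) = 2370 × (13761.0 − 11) / (13761.0 + 2370 − 2 × 11) = 2370 × 13750.0 / 16109.0 ≈ 2022.9 mm ≈ 2.02 m.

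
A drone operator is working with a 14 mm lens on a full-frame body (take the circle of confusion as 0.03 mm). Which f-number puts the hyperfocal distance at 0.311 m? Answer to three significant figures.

f/22

Rearrange H = f²/(N·c) + f for N: N = f² / ((H − f)·c).
N = 14² / ((311 − 14) × 0.03) = 196 / 8.910 ≈ 22.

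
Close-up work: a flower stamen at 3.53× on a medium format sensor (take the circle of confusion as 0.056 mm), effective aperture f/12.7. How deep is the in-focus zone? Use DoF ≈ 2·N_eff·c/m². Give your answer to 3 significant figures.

0.114 mm

At magnification m, DoF ≈ 2·N_eff·c/m² = 2 × 12.7 × 0.056 / 3.53² = 1.422 / 12.46 ≈ 0.114 mm.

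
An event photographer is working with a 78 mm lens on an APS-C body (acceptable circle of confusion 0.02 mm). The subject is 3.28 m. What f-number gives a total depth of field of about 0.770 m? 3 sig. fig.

Write h = H − f = f²/(N·c). The thin-lens limits are Dn = s·h/(h + (s−f)) and Df = s·h/(h − (s−f)), so DoF = Df − Dn = 2·s·(s−f)·h / (h² − (s−f)²).
That is a quadratic in h: DoF·h² − 2·s·(s−f)·h − DoF·(s−f)² = 0 ⇒ h = (s−f)·(s + √(s² + DoF²)) / DoF = 3202 × (3280 + √(3280² + 770²)) / 770 = 3202 × (3280 + 3369.17) / 770 ≈ 27650 mm.
Then N = f²/(c·h) = 78² / (0.02 × 27650) = 6084 / 553.00 ≈ 11.

f/11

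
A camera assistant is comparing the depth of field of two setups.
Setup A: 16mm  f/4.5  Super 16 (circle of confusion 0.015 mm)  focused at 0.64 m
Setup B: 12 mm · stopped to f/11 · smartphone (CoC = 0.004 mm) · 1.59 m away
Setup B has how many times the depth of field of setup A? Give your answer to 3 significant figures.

Setup A: H = 16²/(4.5×0.015) + 16 ≈ 3808.6 mm; DoF = Df − Dn = 766.04 − 549.58 ≈ 216.46 mm.
Setup B: H = 12²/(11×0.004) + 12 ≈ 3284.7 mm; DoF = Df − Dn = 3070.5 − 1072.8 ≈ 1997.7 mm.
Ratio = 1997.7 / 216.46 ≈ 9.23.

9.23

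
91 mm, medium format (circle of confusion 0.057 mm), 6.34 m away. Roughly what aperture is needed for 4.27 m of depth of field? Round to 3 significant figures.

Write h = H − f = f²/(N·c). The thin-lens limits are Dn = s·h/(h + (s−f)) and Df = s·h/(h − (s−f)), so DoF = Df − Dn = 2·s·(s−f)·h / (h² − (s−f)²).
That is a quadratic in h: DoF·h² − 2·s·(s−f)·h − DoF·(s−f)² = 0 ⇒ h = (s−f)·(s + √(s² + DoF²)) / DoF = 6249 × (6340 + √(6340² + 4270²)) / 4270 = 6249 × (6340 + 7643.85) / 4270 ≈ 20465 mm.
Then N = f²/(c·h) = 91² / (0.057 × 20465) = 8281 / 1166.5 ≈ 7.10.

f/7.10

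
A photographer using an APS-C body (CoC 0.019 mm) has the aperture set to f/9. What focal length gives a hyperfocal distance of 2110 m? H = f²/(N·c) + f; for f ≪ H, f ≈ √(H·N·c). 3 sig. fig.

601 mm

From H = f²/(N·c) + f, with f ≪ H: f ≈ √(H·N·c) = √(2110000 × 9 × 0.019) = √360810 ≈ 600.7 mm.
The +f correction barely moves this — solving exactly, f² + N·c·f − N·c·H = 0 ⇒ f = (−N·c + √((N·c)² + 4·N·c·H))/2 = (−0.171 + √1443240)/2 ≈ 600.59 mm, so f ≈ 601 mm.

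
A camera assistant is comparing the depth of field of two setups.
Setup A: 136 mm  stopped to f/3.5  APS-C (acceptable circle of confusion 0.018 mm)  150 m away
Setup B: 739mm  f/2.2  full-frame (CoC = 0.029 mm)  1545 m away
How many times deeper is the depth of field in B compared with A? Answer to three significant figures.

Setup A: H = 136²/(3.5×0.018) + 136 ≈ 293723.3 mm; DoF = Df − Dn = 306409 − 99308 ≈ 207101 mm.
Setup B: H = 739²/(2.2×0.029) + 739 ≈ 8560629.3 mm; DoF = Df − Dn = 1885081 − 1308871 ≈ 576210 mm.
Ratio = 576210 / 207101 ≈ 2.78.

2.78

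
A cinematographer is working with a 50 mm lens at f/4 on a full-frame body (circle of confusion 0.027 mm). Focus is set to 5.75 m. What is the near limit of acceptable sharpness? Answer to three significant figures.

4.61 m

Hyperfocal distance H = f²/(N·c) + f = 50²/(4 × 0.027) + 50 = 2500/0.108 + 50 ≈ 23198.1 mm ≈ 23.20 m.
Near limit Dn = s·(H − f)/(H + s − 2f) = 5750 × (23198.1 − 50) / (23198.1 + 5750 − 2 × 50) = 5750 × 23148.1 / 28848.1 ≈ 4613.9 mm ≈ 4.61 m.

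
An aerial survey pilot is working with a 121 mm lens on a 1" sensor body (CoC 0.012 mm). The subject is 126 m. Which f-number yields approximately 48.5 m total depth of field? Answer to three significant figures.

Write h = H − f = f²/(N·c). The thin-lens limits are Dn = s·h/(h + (s−f)) and Df = s·h/(h − (s−f)), so DoF = Df − Dn = 2·s·(s−f)·h / (h² − (s−f)²).
That is a quadratic in h: DoF·h² − 2·s·(s−f)·h − DoF·(s−f)² = 0 ⇒ h = (s−f)·(s + √(s² + DoF²)) / DoF = 125879 × (126000 + √(126000² + 48500²)) / 48500 = 125879 × (126000 + 135012) / 48500 ≈ 677442 mm.
Then N = f²/(c·h) = 121² / (0.012 × 677442) = 14641 / 8129.3 ≈ 1.80.

f/1.80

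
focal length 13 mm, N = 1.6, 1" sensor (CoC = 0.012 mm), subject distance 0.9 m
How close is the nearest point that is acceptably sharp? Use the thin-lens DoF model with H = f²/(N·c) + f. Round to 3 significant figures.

0.818 m

Hyperfocal distance H = f²/(N·c) + f = 13²/(1.6 × 0.012) + 13 = 169/0.0192 + 13 ≈ 8815.1 mm ≈ 8.815 m.
Near limit Dn = s·(H − f)/(H + s − 2f) = 900 × (8815.1 − 13) / (8815.1 + 900 − 2 × 13) = 900 × 8802.1 / 9689.1 ≈ 817.61 mm ≈ 0.818 m.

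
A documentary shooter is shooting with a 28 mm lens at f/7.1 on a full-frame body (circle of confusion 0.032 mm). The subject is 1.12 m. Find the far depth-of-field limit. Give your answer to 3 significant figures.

1.64 m

Hyperfocal distance H = f²/(N·c) + f = 28²/(7.1 × 0.032) + 28 = 784/0.2272 + 28 ≈ 3478.7 mm ≈ 3.479 m.
Far limit Df = s·(H − f)/(H − s) = 1120 × (3478.7 − 28) / (3478.7 − 1120) = 1120 × 3450.7 / 2358.7 ≈ 1638.5 mm ≈ 1.64 m.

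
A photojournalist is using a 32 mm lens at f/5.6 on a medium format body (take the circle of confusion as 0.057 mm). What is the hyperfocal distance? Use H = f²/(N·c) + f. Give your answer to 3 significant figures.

Hyperfocal distance H = f²/(N·c) + f = 32²/(5.6 × 0.057) + 32 = 1024/0.3192 + 32 ≈ 3240.0 mm ≈ 3.24 m.

3.24 m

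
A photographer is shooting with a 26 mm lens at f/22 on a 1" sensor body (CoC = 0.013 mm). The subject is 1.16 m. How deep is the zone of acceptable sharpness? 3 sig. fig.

Hyperfocal distance H = f²/(N·c) + f = 26²/(22 × 0.013) + 26 = 676/0.286 + 26 ≈ 2389.6 mm ≈ 2.390 m.
Near limit Dn = s·(H − f)/(H + s − 2f) = 1160 × (2389.6 − 26) / (2389.6 + 1160 − 2 × 26) = 1160 × 2363.6 / 3497.6 ≈ 783.9 mm.
Far limit Df = s·(H − f)/(H − s) = 1160 × (2389.6 − 26) / (2389.6 − 1160) = 1160 × 2363.6 / 1229.6 ≈ 2229.8 mm.
Depth of field = Df − Dn = 2229.8 − 783.9 ≈ 1445.9 mm ≈ 1.45 m.

1.45 m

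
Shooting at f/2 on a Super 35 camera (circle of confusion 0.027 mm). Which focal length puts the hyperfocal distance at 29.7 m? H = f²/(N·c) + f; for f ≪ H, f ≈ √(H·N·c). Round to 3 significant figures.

40.0 mm

From H = f²/(N·c) + f, with f ≪ H: f ≈ √(H·N·c) = √(29700 × 2 × 0.027) = √1603.8 ≈ 40.05 mm.
Exact: f² + N·c·f − N·c·H = 0 ⇒ f = (−N·c + √((N·c)² + 4·N·c·H))/2 = (−0.054 + √6415.2)/2 ≈ 40.020 mm ≈ 40.0 mm.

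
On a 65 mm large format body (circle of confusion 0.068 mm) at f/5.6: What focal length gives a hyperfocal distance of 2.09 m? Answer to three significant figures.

From H = f²/(N·c) + f, with f ≪ H: f ≈ √(H·N·c) = √(2090 × 5.6 × 0.068) = √795.87 ≈ 28.21 mm.
Exact: f² + N·c·f − N·c·H = 0 ⇒ f = (−N·c + √((N·c)² + 4·N·c·H))/2 = (−0.3808 + √3183.6)/2 ≈ 28.021 mm ≈ 28.0 mm.

28.0 mm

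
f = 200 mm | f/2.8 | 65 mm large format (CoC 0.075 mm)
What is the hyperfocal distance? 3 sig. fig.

Hyperfocal distance H = f²/(N·c) + f = 200²/(2.8 × 0.075) + 200 = 40000/0.21 + 200 ≈ 190676.2 mm ≈ 191 m.

191 m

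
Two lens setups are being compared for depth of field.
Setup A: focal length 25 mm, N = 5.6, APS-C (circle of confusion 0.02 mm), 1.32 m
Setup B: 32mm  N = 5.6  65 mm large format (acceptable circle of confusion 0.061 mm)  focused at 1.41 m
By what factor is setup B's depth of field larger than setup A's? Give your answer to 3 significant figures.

2.54

Setup A: H = 25²/(5.6×0.02) + 25 ≈ 5605.4 mm; DoF = Df − Dn = 1718.89 − 1071.37 ≈ 647.52 mm.
Setup B: H = 32²/(5.6×0.061) + 32 ≈ 3029.7 mm; DoF = Df − Dn = 2609.6 − 966.0 ≈ 1643.6 mm.
Ratio = 1643.6 / 647.52 ≈ 2.54.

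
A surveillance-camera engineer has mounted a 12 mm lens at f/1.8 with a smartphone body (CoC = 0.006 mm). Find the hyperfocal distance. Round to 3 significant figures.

13.3 m

Hyperfocal distance H = f²/(N·c) + f = 12²/(1.8 × 0.006) + 12 = 144/0.0108 + 12 ≈ 13345.3 mm ≈ 13.3 m.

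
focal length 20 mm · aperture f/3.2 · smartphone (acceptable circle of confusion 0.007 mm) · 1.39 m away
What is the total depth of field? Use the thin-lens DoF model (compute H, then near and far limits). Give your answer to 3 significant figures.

Hyperfocal distance H = f²/(N·c) + f = 20²/(3.2 × 0.007) + 20 = 400/0.0224 + 20 ≈ 17877.1 mm ≈ 17.88 m.
Near limit Dn = s·(H − f)/(H + s − 2f) = 1390 × (17877.1 − 20) / (17877.1 + 1390 − 2 × 20) = 1390 × 17857.1 / 19227.1 ≈ 1290.96 mm.
Far limit Df = s·(H − f)/(H − s) = 1390 × (17877.1 − 20) / (17877.1 − 1390) = 1390 × 17857.1 / 16487.1 ≈ 1505.50 mm.
Depth of field = Df − Dn = 1505.50 − 1290.96 ≈ 214.54 mm.

215 mm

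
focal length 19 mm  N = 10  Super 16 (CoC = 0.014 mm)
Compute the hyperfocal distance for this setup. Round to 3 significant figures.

Hyperfocal distance H = f²/(N·c) + f = 19²/(10 × 0.014) + 19 = 361/0.14 + 19 ≈ 2597.6 mm ≈ 2.60 m.

2.60 m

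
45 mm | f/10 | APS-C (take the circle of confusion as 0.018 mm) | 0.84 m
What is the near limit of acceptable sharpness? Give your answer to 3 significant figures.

Hyperfocal distance H = f²/(N·c) + f = 45²/(10 × 0.018) + 45 = 2025/0.18 + 45 ≈ 11295.0 mm ≈ 11.29 m.
Near limit Dn = s·(H − f)/(H + s − 2f) = 840 × (11295.0 − 45) / (11295.0 + 840 − 2 × 45) = 840 × 11250.0 / 12045.0 ≈ 784.56 mm ≈ 0.785 m.

0.785 m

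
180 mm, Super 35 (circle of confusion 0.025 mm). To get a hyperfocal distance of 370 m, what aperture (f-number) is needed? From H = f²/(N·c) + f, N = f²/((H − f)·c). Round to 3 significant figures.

f/3.50

Rearrange H = f²/(N·c) + f for N: N = f² / ((H − f)·c).
N = 180² / ((370000 − 180) × 0.025) = 32400 / 9246 ≈ 3.50.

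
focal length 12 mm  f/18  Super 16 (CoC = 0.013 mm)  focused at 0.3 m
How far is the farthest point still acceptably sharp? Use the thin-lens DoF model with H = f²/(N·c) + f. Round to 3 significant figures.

0.564 m

Hyperfocal distance H = f²/(N·c) + f = 12²/(18 × 0.013) + 12 = 144/0.234 + 12 ≈ 627.4 mm ≈ 0.627 m.
Far limit Df = s·(H − f)/(H − s) = 300 × (627.4 − 12) / (627.4 − 300) = 300 × 615.4 / 327.4 ≈ 563.91 mm ≈ 0.564 m.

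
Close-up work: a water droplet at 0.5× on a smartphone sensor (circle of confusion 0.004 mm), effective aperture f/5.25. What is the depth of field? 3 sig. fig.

At magnification m, DoF ≈ 2·N_eff·c/m² = 2 × 5.25 × 0.004 / 0.5² = 0.042 / 0.25 ≈ 0.168 mm.

0.168 mm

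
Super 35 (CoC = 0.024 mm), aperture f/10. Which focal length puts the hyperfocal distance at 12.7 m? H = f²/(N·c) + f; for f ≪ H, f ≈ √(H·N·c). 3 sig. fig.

From H = f²/(N·c) + f, with f ≪ H: f ≈ √(H·N·c) = √(12700 × 10 × 0.024) = √3048.0 ≈ 55.21 mm.
Exact: f² + N·c·f − N·c·H = 0 ⇒ f = (−N·c + √((N·c)² + 4·N·c·H))/2 = (−0.24 + √12192)/2 ≈ 55.089 mm ≈ 55.1 mm.

55.1 mm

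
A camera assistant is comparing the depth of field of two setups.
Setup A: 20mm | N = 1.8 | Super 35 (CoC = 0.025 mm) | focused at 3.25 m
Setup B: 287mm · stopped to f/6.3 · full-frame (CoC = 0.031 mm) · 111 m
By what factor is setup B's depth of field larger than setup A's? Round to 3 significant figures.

23.0

Setup A: H = 20²/(1.8×0.025) + 20 ≈ 8908.9 mm; DoF = Df − Dn = 5105.0 − 2383.8 ≈ 2721.2 mm.
Setup B: H = 287²/(6.3×0.031) + 287 ≈ 422043.3 mm; DoF = Df − Dn = 150509 − 87920 ≈ 62589 mm.
Ratio = 62589 / 2721.2 ≈ 23.0.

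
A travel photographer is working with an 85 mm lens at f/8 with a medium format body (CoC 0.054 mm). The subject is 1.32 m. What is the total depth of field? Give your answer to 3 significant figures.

Hyperfocal distance H = f²/(N·c) + f = 85²/(8 × 0.054) + 85 = 7225/0.432 + 85 ≈ 16809.5 mm ≈ 16.81 m.
Near limit Dn = s·(H − f)/(H + s − 2f) = 1320 × (16809.5 − 85) / (16809.5 + 1320 − 2 × 85) = 1320 × 16724.5 / 17959.5 ≈ 1229.23 mm.
Far limit Df = s·(H − f)/(H − s) = 1320 × (16809.5 − 85) / (16809.5 − 1320) = 1320 × 16724.5 / 15489.5 ≈ 1425.25 mm.
Depth of field = Df − Dn = 1425.25 − 1229.23 ≈ 196.02 mm.

196 mm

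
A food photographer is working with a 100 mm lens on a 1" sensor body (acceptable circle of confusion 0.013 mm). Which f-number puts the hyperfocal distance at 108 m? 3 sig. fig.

Rearrange H = f²/(N·c) + f for N: N = f² / ((H − f)·c).
N = 100² / ((108000 − 100) × 0.013) = 10000 / 1403 ≈ 7.13.

f/7.13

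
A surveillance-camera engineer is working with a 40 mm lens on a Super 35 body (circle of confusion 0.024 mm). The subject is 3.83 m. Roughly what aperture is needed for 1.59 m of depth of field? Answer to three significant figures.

f/3.51

Write h = H − f = f²/(N·c). The thin-lens limits are Dn = s·h/(h + (s−f)) and Df = s·h/(h − (s−f)), so DoF = Df − Dn = 2·s·(s−f)·h / (h² − (s−f)²).
That is a quadratic in h: DoF·h² − 2·s·(s−f)·h − DoF·(s−f)² = 0 ⇒ h = (s−f)·(s + √(s² + DoF²)) / DoF = 3790 × (3830 + √(3830² + 1590²)) / 1590 = 3790 × (3830 + 4146.93) / 1590 ≈ 19014 mm.
Then N = f²/(c·h) = 40² / (0.024 × 19014) = 1600 / 456.34 ≈ 3.51.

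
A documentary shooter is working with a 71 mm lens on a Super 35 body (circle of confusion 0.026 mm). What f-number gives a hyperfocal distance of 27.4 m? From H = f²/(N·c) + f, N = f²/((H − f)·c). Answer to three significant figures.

f/7.09

Rearrange H = f²/(N·c) + f for N: N = f² / ((H − f)·c).
N = 71² / ((27400 − 71) × 0.026) = 5041 / 710.6 ≈ 7.09.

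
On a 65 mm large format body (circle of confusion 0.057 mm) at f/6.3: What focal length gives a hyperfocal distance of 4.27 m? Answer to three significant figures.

From H = f²/(N·c) + f, with f ≪ H: f ≈ √(H·N·c) = √(4270 × 6.3 × 0.057) = √1533.4 ≈ 39.16 mm.
Exact: f² + N·c·f − N·c·H = 0 ⇒ f = (−N·c + √((N·c)² + 4·N·c·H))/2 = (−0.3591 + √6133.6)/2 ≈ 38.979 mm ≈ 39.0 mm.

39.0 mm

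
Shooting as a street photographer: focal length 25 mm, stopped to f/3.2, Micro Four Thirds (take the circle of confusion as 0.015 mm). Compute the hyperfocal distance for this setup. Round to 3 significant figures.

Hyperfocal distance H = f²/(N·c) + f = 25²/(3.2 × 0.015) + 25 = 625/0.048 + 25 ≈ 13045.8 mm ≈ 13.0 m.

13.0 m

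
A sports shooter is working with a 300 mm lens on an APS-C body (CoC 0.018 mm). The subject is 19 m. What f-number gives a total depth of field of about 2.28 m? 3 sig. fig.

Write h = H − f = f²/(N·c). The thin-lens limits are Dn = s·h/(h + (s−f)) and Df = s·h/(h − (s−f)), so DoF = Df − Dn = 2·s·(s−f)·h / (h² − (s−f)²).
That is a quadratic in h: DoF·h² − 2·s·(s−f)·h − DoF·(s−f)² = 0 ⇒ h = (s−f)·(s + √(s² + DoF²)) / DoF = 18700 × (19000 + √(19000² + 2280²)) / 2280 = 18700 × (19000 + 19136.3) / 2280 ≈ 312785 mm.
Then N = f²/(c·h) = 300² / (0.018 × 312785) = 90000 / 5630.1 ≈ 16.

f/16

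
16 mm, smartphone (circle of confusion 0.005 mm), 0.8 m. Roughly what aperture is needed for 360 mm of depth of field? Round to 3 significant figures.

f/14

Write h = H − f = f²/(N·c). The thin-lens limits are Dn = s·h/(h + (s−f)) and Df = s·h/(h − (s−f)), so DoF = Df − Dn = 2·s·(s−f)·h / (h² − (s−f)²).
That is a quadratic in h: DoF·h² − 2·s·(s−f)·h − DoF·(s−f)² = 0 ⇒ h = (s−f)·(s + √(s² + DoF²)) / DoF = 784 × (800 + √(800² + 360²)) / 360 = 784 × (800 + 877.268) / 360 ≈ 3652.7 mm.
Then N = f²/(c·h) = 16² / (0.005 × 3652.7) = 256 / 18.264 ≈ 14.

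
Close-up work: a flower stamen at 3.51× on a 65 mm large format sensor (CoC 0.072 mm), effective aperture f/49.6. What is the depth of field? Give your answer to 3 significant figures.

0.580 mm

At magnification m, DoF ≈ 2·N_eff·c/m² = 2 × 49.6 × 0.072 / 3.51² = 7.142 / 12.32 ≈ 0.58 mm.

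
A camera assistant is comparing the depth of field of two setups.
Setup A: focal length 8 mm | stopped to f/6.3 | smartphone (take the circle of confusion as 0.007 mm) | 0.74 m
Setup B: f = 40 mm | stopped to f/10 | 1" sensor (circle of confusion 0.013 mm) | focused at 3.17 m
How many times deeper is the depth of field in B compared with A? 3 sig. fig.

Setup A: H = 8²/(6.3×0.007) + 8 ≈ 1459.2 mm; DoF = Df − Dn = 1493.1 − 491.9 ≈ 1001.2 mm.
Setup B: H = 40²/(10×0.013) + 40 ≈ 12347.7 mm; DoF = Df − Dn = 4251.1 − 2527.3 ≈ 1723.8 mm.
Ratio = 1723.8 / 1001.2 ≈ 1.72.

1.72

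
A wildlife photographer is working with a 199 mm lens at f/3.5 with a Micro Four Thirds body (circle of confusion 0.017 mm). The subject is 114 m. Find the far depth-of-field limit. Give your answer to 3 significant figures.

Hyperfocal distance H = f²/(N·c) + f = 199²/(3.5 × 0.017) + 199 = 39601/0.0595 + 199 ≈ 665762.0 mm ≈ 665.8 m.
Far limit Df = s·(H − f)/(H − s) = 114000 × (665762.0 − 199) / (665762.0 − 114000) = 114000 × 665563.0 / 551762.0 ≈ 137513 mm ≈ 138 m.

138 m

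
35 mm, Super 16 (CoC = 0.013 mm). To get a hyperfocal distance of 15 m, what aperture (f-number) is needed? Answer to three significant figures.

Rearrange H = f²/(N·c) + f for N: N = f² / ((H − f)·c).
N = 35² / ((15000 − 35) × 0.013) = 1225 / 194.5 ≈ 6.30.

f/6.30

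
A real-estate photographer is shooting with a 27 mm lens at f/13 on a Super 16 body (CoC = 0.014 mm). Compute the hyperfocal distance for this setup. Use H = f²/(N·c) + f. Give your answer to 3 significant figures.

Hyperfocal distance H = f²/(N·c) + f = 27²/(13 × 0.014) + 27 = 729/0.182 + 27 ≈ 4032.5 mm ≈ 4.03 m.

4.03 m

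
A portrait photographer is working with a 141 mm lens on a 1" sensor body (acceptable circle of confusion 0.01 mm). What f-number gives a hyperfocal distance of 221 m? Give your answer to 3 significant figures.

f/9

Rearrange H = f²/(N·c) + f for N: N = f² / ((H − f)·c).
N = 141² / ((221000 − 141) × 0.01) = 19881 / 2209 ≈ 9.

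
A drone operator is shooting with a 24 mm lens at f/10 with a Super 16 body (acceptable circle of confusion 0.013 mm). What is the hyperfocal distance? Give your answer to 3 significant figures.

4.45 m

Hyperfocal distance H = f²/(N·c) + f = 24²/(10 × 0.013) + 24 = 576/0.13 + 24 ≈ 4454.8 mm ≈ 4.45 m.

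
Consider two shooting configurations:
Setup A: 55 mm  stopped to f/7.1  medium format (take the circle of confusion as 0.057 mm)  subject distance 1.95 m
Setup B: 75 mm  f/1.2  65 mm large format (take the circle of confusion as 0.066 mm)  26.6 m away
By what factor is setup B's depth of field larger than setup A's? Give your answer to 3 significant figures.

21.9

Setup A: H = 55²/(7.1×0.057) + 55 ≈ 7529.7 mm; DoF = Df − Dn = 2612.3 − 1555.6 ≈ 1056.7 mm.
Setup B: H = 75²/(1.2×0.066) + 75 ≈ 71097.7 mm; DoF = Df − Dn = 42456 − 19367 ≈ 23089 mm.
Ratio = 23089 / 1056.7 ≈ 21.9.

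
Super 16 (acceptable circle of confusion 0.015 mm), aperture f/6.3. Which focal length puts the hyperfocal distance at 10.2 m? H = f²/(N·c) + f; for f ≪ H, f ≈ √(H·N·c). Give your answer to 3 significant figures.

From H = f²/(N·c) + f, with f ≪ H: f ≈ √(H·N·c) = √(10200 × 6.3 × 0.015) = √963.90 ≈ 31.05 mm.
Exact: f² + N·c·f − N·c·H = 0 ⇒ f = (−N·c + √((N·c)² + 4·N·c·H))/2 = (−0.0945 + √3855.6)/2 ≈ 31.000 mm ≈ 31.0 mm.

31.0 mm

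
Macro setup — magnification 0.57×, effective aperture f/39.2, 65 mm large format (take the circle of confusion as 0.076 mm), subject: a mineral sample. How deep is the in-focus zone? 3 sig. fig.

18.3 mm

At magnification m, DoF ≈ 2·N_eff·c/m² = 2 × 39.2 × 0.076 / 0.57² = 5.958 / 0.3249 ≈ 18.3 mm.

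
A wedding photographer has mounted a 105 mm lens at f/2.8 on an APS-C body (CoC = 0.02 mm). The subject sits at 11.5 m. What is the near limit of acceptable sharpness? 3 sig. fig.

Hyperfocal distance H = f²/(N·c) + f = 105²/(2.8 × 0.02) + 105 = 11025/0.056 + 105 ≈ 196980.0 mm ≈ 197.0 m.
Near limit Dn = s·(H − f)/(H + s − 2f) = 11500 × (196980.0 − 105) / (196980.0 + 11500 − 2 × 105) = 11500 × 196875.0 / 208270.0 ≈ 10871 mm ≈ 10.9 m.

10.9 m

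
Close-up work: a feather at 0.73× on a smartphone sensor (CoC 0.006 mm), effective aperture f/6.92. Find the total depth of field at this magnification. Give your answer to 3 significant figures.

0.156 mm

At magnification m, DoF ≈ 2·N_eff·c/m² = 2 × 6.92 × 0.006 / 0.73² = 0.08304 / 0.5329 ≈ 0.156 mm.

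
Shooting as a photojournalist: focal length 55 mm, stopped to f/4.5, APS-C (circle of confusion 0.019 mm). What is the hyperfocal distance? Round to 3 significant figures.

35.4 m

Hyperfocal distance H = f²/(N·c) + f = 55²/(4.5 × 0.019) + 55 = 3025/0.0855 + 55 ≈ 35435.1 mm ≈ 35.4 m.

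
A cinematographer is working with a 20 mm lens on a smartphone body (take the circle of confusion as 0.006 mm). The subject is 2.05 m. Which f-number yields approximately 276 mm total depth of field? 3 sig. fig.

f/2.20

Write h = H − f = f²/(N·c). The thin-lens limits are Dn = s·h/(h + (s−f)) and Df = s·h/(h − (s−f)), so DoF = Df − Dn = 2·s·(s−f)·h / (h² − (s−f)²).
That is a quadratic in h: DoF·h² − 2·s·(s−f)·h − DoF·(s−f)² = 0 ⇒ h = (s−f)·(s + √(s² + DoF²)) / DoF = 2030 × (2050 + √(2050² + 276²)) / 276 = 2030 × (2050 + 2068.50) / 276 ≈ 30292 mm.
Then N = f²/(c·h) = 20² / (0.006 × 30292) = 400 / 181.75 ≈ 2.20.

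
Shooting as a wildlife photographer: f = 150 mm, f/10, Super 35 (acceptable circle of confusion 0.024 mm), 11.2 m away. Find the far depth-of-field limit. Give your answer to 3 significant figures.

Hyperfocal distance H = f²/(N·c) + f = 150²/(10 × 0.024) + 150 = 22500/0.24 + 150 ≈ 93900.0 mm ≈ 93.90 m.
Far limit Df = s·(H − f)/(H − s) = 11200 × (93900.0 − 150) / (93900.0 − 11200) = 11200 × 93750.0 / 82700.0 ≈ 12696 mm ≈ 12.7 m.

12.7 m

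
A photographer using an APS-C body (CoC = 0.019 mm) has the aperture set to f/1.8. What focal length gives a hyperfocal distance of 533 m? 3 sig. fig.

From H = f²/(N·c) + f, with f ≪ H: f ≈ √(H·N·c) = √(533000 × 1.8 × 0.019) = √18229 ≈ 135.0 mm.
The +f correction barely moves this — solving exactly, f² + N·c·f − N·c·H = 0 ⇒ f = (−N·c + √((N·c)² + 4·N·c·H))/2 = (−0.0342 + √72914)/2 ≈ 135.00 mm, so f ≈ 135 mm.

135 mm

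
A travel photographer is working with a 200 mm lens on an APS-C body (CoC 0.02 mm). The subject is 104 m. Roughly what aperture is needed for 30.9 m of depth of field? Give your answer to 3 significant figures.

f/2.80

Write h = H − f = f²/(N·c). The thin-lens limits are Dn = s·h/(h + (s−f)) and Df = s·h/(h − (s−f)), so DoF = Df − Dn = 2·s·(s−f)·h / (h² − (s−f)²).
That is a quadratic in h: DoF·h² − 2·s·(s−f)·h − DoF·(s−f)² = 0 ⇒ h = (s−f)·(s + √(s² + DoF²)) / DoF = 103800 × (104000 + √(104000² + 30900²)) / 30900 = 103800 × (104000 + 108493) / 30900 ≈ 713813 mm.
Then N = f²/(c·h) = 200² / (0.02 × 713813) = 40000 / 14276 ≈ 2.80.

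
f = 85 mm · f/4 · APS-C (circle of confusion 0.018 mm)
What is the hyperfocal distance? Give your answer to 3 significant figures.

100 m

Hyperfocal distance H = f²/(N·c) + f = 85²/(4 × 0.018) + 85 = 7225/0.072 + 85 ≈ 100432.2 mm ≈ 100 m.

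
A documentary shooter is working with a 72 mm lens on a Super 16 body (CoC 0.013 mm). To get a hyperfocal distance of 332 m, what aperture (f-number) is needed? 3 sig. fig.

f/1.20

Rearrange H = f²/(N·c) + f for N: N = f² / ((H − f)·c).
N = 72² / ((332000 − 72) × 0.013) = 5184 / 4315 ≈ 1.20.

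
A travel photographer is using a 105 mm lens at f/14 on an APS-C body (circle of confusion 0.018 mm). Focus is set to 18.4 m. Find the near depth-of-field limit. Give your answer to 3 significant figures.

Hyperfocal distance H = f²/(N·c) + f = 105²/(14 × 0.018) + 105 = 11025/0.252 + 105 ≈ 43855.0 mm ≈ 43.85 m.
Near limit Dn = s·(H − f)/(H + s − 2f) = 18400 × (43855.0 − 105) / (43855.0 + 18400 − 2 × 105) = 18400 × 43750.0 / 62045.0 ≈ 12974 mm ≈ 13.0 m.

13.0 m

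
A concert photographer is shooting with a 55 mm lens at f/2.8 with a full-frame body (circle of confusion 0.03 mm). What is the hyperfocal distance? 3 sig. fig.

Hyperfocal distance H = f²/(N·c) + f = 55²/(2.8 × 0.03) + 55 = 3025/0.084 + 55 ≈ 36066.9 mm ≈ 36.1 m.

36.1 m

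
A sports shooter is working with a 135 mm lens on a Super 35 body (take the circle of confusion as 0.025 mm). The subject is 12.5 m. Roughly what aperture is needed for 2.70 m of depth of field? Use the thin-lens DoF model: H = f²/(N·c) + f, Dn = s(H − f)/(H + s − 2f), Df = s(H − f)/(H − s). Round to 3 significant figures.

f/6.29

Write h = H − f = f²/(N·c). The thin-lens limits are Dn = s·h/(h + (s−f)) and Df = s·h/(h − (s−f)), so DoF = Df − Dn = 2·s·(s−f)·h / (h² − (s−f)²).
That is a quadratic in h: DoF·h² − 2·s·(s−f)·h − DoF·(s−f)² = 0 ⇒ h = (s−f)·(s + √(s² + DoF²)) / DoF = 12365 × (12500 + √(12500² + 2700²)) / 2700 = 12365 × (12500 + 12788.3) / 2700 ≈ 115811 mm.
Then N = f²/(c·h) = 135² / (0.025 × 115811) = 18225 / 2895.3 ≈ 6.29.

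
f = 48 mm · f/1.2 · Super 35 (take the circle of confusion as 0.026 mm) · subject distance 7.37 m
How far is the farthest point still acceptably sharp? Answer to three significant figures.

8.18 m

Hyperfocal distance H = f²/(N·c) + f = 48²/(1.2 × 0.026) + 48 = 2304/0.0312 + 48 ≈ 73894.2 mm ≈ 73.89 m.
Far limit Df = s·(H − f)/(H − s) = 7370 × (73894.2 − 48) / (73894.2 − 7370) = 7370 × 73846.2 / 66524.2 ≈ 8181.2 mm ≈ 8.18 m.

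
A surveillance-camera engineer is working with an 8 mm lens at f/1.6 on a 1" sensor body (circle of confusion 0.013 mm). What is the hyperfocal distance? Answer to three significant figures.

Hyperfocal distance H = f²/(N·c) + f = 8²/(1.6 × 0.013) + 8 = 64/0.0208 + 8 ≈ 3084.9 mm ≈ 3.08 m.

3.08 m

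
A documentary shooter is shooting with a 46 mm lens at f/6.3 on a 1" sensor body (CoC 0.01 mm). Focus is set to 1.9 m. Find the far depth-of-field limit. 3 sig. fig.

2.01 m

Hyperfocal distance H = f²/(N·c) + f = 46²/(6.3 × 0.01) + 46 = 2116/0.063 + 46 ≈ 33633.3 mm ≈ 33.63 m.
Far limit Df = s·(H − f)/(H − s) = 1900 × (33633.3 − 46) / (33633.3 − 1900) = 1900 × 33587.3 / 31733.3 ≈ 2011.0 mm ≈ 2.01 m.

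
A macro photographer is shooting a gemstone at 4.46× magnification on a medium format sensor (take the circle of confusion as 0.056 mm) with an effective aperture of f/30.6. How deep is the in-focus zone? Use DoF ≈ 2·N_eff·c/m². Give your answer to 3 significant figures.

0.172 mm

At magnification m, DoF ≈ 2·N_eff·c/m² = 2 × 30.6 × 0.056 / 4.46² = 3.427 / 19.89 ≈ 0.172 mm.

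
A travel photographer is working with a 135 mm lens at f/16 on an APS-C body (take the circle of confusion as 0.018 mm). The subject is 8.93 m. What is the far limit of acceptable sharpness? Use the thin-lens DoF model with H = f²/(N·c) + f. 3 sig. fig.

10.4 m

Hyperfocal distance H = f²/(N·c) + f = 135²/(16 × 0.018) + 135 = 18225/0.288 + 135 ≈ 63416.3 mm ≈ 63.42 m.
Far limit Df = s·(H − f)/(H − s) = 8930 × (63416.3 − 135) / (63416.3 − 8930) = 8930 × 63281.3 / 54486.3 ≈ 10371 mm ≈ 10.4 m.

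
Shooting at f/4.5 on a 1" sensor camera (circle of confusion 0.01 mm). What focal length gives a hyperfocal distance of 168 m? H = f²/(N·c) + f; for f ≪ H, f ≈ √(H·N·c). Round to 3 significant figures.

From H = f²/(N·c) + f, with f ≪ H: f ≈ √(H·N·c) = √(168000 × 4.5 × 0.01) = √7560.0 ≈ 86.95 mm.
Exact: f² + N·c·f − N·c·H = 0 ⇒ f = (−N·c + √((N·c)² + 4·N·c·H))/2 = (−0.045 + √30240)/2 ≈ 86.926 mm ≈ 86.9 mm.

86.9 mm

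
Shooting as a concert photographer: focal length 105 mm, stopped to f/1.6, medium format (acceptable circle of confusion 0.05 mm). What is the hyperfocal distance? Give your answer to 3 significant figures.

Hyperfocal distance H = f²/(N·c) + f = 105²/(1.6 × 0.05) + 105 = 11025/0.08 + 105 ≈ 137917.5 mm ≈ 138 m.

138 m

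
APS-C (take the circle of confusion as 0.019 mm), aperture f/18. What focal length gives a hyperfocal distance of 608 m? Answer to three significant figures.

456 mm

From H = f²/(N·c) + f, with f ≪ H: f ≈ √(H·N·c) = √(608000 × 18 × 0.019) = √207936 ≈ 456.0 mm.
The +f correction barely moves this — solving exactly, f² + N·c·f − N·c·H = 0 ⇒ f = (−N·c + √((N·c)² + 4·N·c·H))/2 = (−0.342 + √831744)/2 ≈ 455.83 mm, so f ≈ 456 mm.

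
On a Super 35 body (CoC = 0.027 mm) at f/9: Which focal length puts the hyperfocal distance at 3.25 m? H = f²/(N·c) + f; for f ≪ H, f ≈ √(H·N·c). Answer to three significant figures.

28.0 mm

From H = f²/(N·c) + f, with f ≪ H: f ≈ √(H·N·c) = √(3250 × 9 × 0.027) = √789.75 ≈ 28.10 mm.
Exact: f² + N·c·f − N·c·H = 0 ⇒ f = (−N·c + √((N·c)² + 4·N·c·H))/2 = (−0.243 + √3159.1)/2 ≈ 27.981 mm ≈ 28.0 mm.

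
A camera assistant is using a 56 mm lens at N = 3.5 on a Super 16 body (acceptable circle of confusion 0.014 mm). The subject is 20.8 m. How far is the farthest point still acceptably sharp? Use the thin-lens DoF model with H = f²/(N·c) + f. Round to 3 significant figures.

30.8 m

Hyperfocal distance H = f²/(N·c) + f = 56²/(3.5 × 0.014) + 56 = 3136/0.049 + 56 ≈ 64056.0 mm ≈ 64.06 m.
Far limit Df = s·(H − f)/(H − s) = 20800 × (64056.0 − 56) / (64056.0 − 20800) = 20800 × 64000.0 / 43256.0 ≈ 30775 mm ≈ 30.8 m.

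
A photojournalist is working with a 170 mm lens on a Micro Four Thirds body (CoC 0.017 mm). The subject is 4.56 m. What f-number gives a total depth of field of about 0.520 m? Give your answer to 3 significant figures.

f/22

Write h = H − f = f²/(N·c). The thin-lens limits are Dn = s·h/(h + (s−f)) and Df = s·h/(h − (s−f)), so DoF = Df − Dn = 2·s·(s−f)·h / (h² − (s−f)²).
That is a quadratic in h: DoF·h² − 2·s·(s−f)·h − DoF·(s−f)² = 0 ⇒ h = (s−f)·(s + √(s² + DoF²)) / DoF = 4390 × (4560 + √(4560² + 520²)) / 520 = 4390 × (4560 + 4589.55) / 520 ≈ 77243 mm.
Then N = f²/(c·h) = 170² / (0.017 × 77243) = 28900 / 1313.1 ≈ 22.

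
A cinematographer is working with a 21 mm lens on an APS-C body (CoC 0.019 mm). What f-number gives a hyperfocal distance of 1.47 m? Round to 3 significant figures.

f/16

Rearrange H = f²/(N·c) + f for N: N = f² / ((H − f)·c).
N = 21² / ((1470 − 21) × 0.019) = 441 / 27.53 ≈ 16.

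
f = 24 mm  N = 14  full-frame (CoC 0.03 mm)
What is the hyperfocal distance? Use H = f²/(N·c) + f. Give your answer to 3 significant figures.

Hyperfocal distance H = f²/(N·c) + f = 24²/(14 × 0.03) + 24 = 576/0.42 + 24 ≈ 1395.4 mm ≈ 1.40 m.

1.40 m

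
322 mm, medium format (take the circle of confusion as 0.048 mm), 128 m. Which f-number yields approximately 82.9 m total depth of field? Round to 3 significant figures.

f/5

Write h = H − f = f²/(N·c). The thin-lens limits are Dn = s·h/(h + (s−f)) and Df = s·h/(h − (s−f)), so DoF = Df − Dn = 2·s·(s−f)·h / (h² − (s−f)²).
That is a quadratic in h: DoF·h² − 2·s·(s−f)·h − DoF·(s−f)² = 0 ⇒ h = (s−f)·(s + √(s² + DoF²)) / DoF = 127678 × (128000 + √(128000² + 82900²)) / 82900 = 127678 × (128000 + 152501) / 82900 ≈ 432011 mm.
Then N = f²/(c·h) = 322² / (0.048 × 432011) = 103684 / 20737 ≈ 5.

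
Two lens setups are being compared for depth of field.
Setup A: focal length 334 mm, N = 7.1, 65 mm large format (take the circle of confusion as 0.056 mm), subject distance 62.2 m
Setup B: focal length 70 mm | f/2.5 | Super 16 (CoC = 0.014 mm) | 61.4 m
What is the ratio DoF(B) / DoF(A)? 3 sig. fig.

2.31

Setup A: H = 334²/(7.1×0.056) + 334 ≈ 280907.4 mm; DoF = Df − Dn = 79795 − 50963 ≈ 28832 mm.
Setup B: H = 70²/(2.5×0.014) + 70 ≈ 140070.0 mm; DoF = Df − Dn = 109267 − 42696 ≈ 66571 mm.
Ratio = 66571 / 28832 ≈ 2.31.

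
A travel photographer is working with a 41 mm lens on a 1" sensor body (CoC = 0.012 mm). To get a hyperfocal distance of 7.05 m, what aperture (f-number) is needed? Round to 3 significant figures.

f/20

Rearrange H = f²/(N·c) + f for N: N = f² / ((H − f)·c).
N = 41² / ((7050 − 41) × 0.012) = 1681 / 84.11 ≈ 20.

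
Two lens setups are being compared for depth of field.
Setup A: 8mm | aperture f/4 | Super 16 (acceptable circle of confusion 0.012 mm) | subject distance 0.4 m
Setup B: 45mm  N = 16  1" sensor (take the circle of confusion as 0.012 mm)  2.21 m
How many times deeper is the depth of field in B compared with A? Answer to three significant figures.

Setup A: H = 8²/(4×0.012) + 8 ≈ 1341.3 mm; DoF = Df − Dn = 566.57 − 309.12 ≈ 257.45 mm.
Setup B: H = 45²/(16×0.012) + 45 ≈ 10591.9 mm; DoF = Df − Dn = 2780.83 − 1833.61 ≈ 947.22 mm.
Ratio = 947.22 / 257.45 ≈ 3.68.

3.68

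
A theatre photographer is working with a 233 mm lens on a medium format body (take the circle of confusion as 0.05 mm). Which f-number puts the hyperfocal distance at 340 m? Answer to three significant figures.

Rearrange H = f²/(N·c) + f for N: N = f² / ((H − f)·c).
N = 233² / ((340000 − 233) × 0.05) = 54289 / 16988 ≈ 3.20.

f/3.20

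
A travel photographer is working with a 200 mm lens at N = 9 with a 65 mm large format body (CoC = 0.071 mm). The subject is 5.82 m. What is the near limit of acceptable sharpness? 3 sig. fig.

Hyperfocal distance H = f²/(N·c) + f = 200²/(9 × 0.071) + 200 = 40000/0.639 + 200 ≈ 62797.8 mm ≈ 62.80 m.
Near limit Dn = s·(H − f)/(H + s − 2f) = 5820 × (62797.8 − 200) / (62797.8 + 5820 − 2 × 200) = 5820 × 62597.8 / 68217.8 ≈ 5340.5 mm ≈ 5.34 m.

5.34 m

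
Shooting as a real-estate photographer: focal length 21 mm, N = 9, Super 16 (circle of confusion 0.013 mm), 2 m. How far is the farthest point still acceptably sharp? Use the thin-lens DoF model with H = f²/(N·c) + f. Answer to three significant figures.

4.21 m

Hyperfocal distance H = f²/(N·c) + f = 21²/(9 × 0.013) + 21 = 441/0.117 + 21 ≈ 3790.2 mm ≈ 3.790 m.
Far limit Df = s·(H − f)/(H − s) = 2000 × (3790.2 − 21) / (3790.2 − 2000) = 2000 × 3769.2 / 1790.2 ≈ 4210.9 mm ≈ 4.21 m.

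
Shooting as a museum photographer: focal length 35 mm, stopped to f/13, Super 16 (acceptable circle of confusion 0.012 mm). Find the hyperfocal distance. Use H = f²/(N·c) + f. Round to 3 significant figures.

7.89 m

Hyperfocal distance H = f²/(N·c) + f = 35²/(13 × 0.012) + 35 = 1225/0.156 + 35 ≈ 7887.6 mm ≈ 7.89 m.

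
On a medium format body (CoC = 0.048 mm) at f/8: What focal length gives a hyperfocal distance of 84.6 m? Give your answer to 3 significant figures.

180 mm

From H = f²/(N·c) + f, with f ≪ H: f ≈ √(H·N·c) = √(84600 × 8 × 0.048) = √32486 ≈ 180.2 mm.
The +f correction barely moves this — solving exactly, f² + N·c·f − N·c·H = 0 ⇒ f = (−N·c + √((N·c)² + 4·N·c·H))/2 = (−0.384 + √129946)/2 ≈ 180.05 mm, so f ≈ 180 mm.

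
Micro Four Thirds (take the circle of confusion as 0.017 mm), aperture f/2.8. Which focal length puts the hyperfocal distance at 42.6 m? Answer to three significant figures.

45.0 mm

From H = f²/(N·c) + f, with f ≪ H: f ≈ √(H·N·c) = √(42600 × 2.8 × 0.017) = √2027.8 ≈ 45.03 mm.
The +f correction barely moves this — solving exactly, f² + N·c·f − N·c·H = 0 ⇒ f = (−N·c + √((N·c)² + 4·N·c·H))/2 = (−0.0476 + √8111.0)/2 ≈ 45.007 mm, so f ≈ 45.0 mm.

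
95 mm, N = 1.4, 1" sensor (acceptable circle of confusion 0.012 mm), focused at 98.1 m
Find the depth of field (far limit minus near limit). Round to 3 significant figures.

37.0 m

Hyperfocal distance H = f²/(N·c) + f = 95²/(1.4 × 0.012) + 95 = 9025/0.0168 + 95 ≈ 537297.4 mm ≈ 537.3 m.
Near limit Dn = s·(H − f)/(H + s − 2f) = 98100 × (537297.4 − 95) / (537297.4 + 98100 − 2 × 95) = 98100 × 537202.4 / 635207.4 ≈ 82964 mm.
Far limit Df = s·(H − f)/(H − s) = 98100 × (537297.4 − 95) / (537297.4 − 98100) = 98100 × 537202.4 / 439197.4 ≈ 119991 mm.
Depth of field = Df − Dn = 119991 − 82964 ≈ 37027 mm ≈ 37.0 m.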